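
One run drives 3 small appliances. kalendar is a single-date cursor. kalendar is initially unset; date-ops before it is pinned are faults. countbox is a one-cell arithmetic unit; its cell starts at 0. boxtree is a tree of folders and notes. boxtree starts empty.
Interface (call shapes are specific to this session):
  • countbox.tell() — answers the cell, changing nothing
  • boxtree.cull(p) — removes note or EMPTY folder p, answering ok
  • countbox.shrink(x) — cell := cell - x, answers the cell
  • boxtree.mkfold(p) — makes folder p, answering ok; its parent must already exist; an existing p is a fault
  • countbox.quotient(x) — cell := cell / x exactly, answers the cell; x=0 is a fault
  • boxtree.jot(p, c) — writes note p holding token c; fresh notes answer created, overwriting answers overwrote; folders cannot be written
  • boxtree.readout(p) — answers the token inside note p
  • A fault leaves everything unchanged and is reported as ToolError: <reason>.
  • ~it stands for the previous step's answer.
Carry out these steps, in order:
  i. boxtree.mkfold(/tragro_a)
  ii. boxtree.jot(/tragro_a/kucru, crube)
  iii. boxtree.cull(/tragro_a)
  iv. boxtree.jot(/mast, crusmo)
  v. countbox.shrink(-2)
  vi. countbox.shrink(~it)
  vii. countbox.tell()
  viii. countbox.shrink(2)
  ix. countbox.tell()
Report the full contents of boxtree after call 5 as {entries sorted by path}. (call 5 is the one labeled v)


Answer: {mast=crusmo, tragro_a/, tragro_a/kucru=crube}

Derivation:
Calling boxtree.mkfold with p→/tragro_a, and get ok.
I invoke boxtree.jot with p→/tragro_a/kucru, c→crube, and see created.
I call boxtree.cull with p→/tragro_a, and get ToolError: not empty.
Calling boxtree.jot with p→/mast, c→crusmo, and observe created.
Calling countbox.shrink with x→-2, and see 2.
Then countbox.shrink with x→~it, → 0.
I call countbox.tell, yielding 0.
I use countbox.shrink with x→2, → -2.
Next I call countbox.tell(), which returns -2.


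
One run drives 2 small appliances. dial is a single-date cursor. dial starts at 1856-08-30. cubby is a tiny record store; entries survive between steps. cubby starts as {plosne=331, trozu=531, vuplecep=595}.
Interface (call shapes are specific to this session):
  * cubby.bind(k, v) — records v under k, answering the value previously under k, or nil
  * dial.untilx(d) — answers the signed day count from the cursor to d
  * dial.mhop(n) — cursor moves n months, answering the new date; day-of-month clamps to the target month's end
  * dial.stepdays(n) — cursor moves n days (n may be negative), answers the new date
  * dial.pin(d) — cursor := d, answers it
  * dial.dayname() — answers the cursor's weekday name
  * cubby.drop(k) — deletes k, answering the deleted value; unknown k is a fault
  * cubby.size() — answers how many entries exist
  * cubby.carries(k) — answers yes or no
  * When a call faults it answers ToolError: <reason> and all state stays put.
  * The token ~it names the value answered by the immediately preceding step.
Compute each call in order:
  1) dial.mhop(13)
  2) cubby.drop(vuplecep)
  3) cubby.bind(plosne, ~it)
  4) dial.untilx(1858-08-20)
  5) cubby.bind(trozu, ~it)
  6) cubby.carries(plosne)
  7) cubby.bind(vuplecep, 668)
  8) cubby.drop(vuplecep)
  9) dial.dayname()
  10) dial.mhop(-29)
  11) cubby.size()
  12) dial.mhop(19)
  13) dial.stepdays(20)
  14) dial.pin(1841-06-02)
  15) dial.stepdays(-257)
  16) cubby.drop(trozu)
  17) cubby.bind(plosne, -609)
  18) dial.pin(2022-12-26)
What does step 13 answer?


Answer: 1856-12-20

Derivation:
-> dial.mhop(n=13)
<- 1857-09-30
-> cubby.drop(k=vuplecep)
<- 595
-> cubby.bind(k=plosne, v=~it)
<- 331
-> dial.untilx(d=1858-08-20)
<- 324
-> cubby.bind(k=trozu, v=~it)
<- 531
-> cubby.carries(k=plosne)
<- yes
-> cubby.bind(k=vuplecep, v=668)
<- nil
-> cubby.drop(k=vuplecep)
<- 668
-> dial.dayname()
<- Wednesday
-> dial.mhop(n=-29)
<- 1855-04-30
-> cubby.size()
<- 2
-> dial.mhop(n=19)
<- 1856-11-30
-> dial.stepdays(n=20)
<- 1856-12-20
-> dial.pin(d=1841-06-02)
<- 1841-06-02
-> dial.stepdays(n=-257)
<- 1840-09-18
-> cubby.drop(k=trozu)
<- 324
-> cubby.bind(k=plosne, v=-609)
<- 595
-> dial.pin(d=2022-12-26)
<- 2022-12-26


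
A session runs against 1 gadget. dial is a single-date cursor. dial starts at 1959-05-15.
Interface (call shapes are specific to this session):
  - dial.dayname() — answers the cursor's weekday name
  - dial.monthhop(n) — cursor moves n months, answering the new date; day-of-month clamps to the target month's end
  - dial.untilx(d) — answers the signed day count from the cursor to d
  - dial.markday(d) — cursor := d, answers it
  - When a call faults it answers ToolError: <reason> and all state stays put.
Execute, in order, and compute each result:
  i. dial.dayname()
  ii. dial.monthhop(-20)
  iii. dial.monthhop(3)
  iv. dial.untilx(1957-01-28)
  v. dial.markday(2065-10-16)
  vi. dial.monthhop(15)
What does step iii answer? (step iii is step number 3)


Answer: 1957-12-15

Derivation:
[in] dial.dayname
= Friday
[in] dial.monthhop n=-20
= 1957-09-15
[in] dial.monthhop n=3
= 1957-12-15
[in] dial.untilx d=1957-01-28
= -321
[in] dial.markday d=2065-10-16
= 2065-10-16
[in] dial.monthhop n=15
= 2067-01-16


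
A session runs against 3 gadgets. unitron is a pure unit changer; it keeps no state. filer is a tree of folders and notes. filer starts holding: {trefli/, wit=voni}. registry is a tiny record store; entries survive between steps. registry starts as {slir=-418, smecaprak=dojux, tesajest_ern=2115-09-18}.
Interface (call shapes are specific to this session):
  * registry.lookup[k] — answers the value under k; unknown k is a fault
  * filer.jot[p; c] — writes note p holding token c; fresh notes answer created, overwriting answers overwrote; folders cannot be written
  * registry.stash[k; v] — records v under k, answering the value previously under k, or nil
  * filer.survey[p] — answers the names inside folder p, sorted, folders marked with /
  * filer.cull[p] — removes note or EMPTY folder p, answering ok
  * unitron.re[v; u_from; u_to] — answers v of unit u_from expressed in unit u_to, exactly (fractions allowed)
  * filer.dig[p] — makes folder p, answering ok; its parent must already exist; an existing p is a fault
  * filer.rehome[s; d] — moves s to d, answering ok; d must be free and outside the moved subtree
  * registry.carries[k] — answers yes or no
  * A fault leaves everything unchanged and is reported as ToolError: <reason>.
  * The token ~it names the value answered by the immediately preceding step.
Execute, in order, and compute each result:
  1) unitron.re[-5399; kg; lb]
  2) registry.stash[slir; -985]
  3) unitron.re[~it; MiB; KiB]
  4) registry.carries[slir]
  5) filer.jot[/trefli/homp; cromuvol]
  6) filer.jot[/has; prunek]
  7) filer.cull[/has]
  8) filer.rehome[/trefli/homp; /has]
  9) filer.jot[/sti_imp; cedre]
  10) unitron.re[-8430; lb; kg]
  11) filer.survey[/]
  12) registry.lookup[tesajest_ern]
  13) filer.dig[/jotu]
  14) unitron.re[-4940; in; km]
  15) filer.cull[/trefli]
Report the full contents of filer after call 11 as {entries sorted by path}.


Do: unitron.re[v→-5399; u_from→kg; u_to→lb]
See: -539900000000/45359237
Do: registry.stash[k→slir; v→-985]
See: -418
Do: unitron.re[v→~it; u_from→MiB; u_to→KiB]
See: -428032
Do: registry.carries[k→slir]
See: yes
Do: filer.jot[p→/trefli/homp; c→cromuvol]
See: created
Do: filer.jot[p→/has; c→prunek]
See: created
Do: filer.cull[p→/has]
See: ok
Do: filer.rehome[s→/trefli/homp; d→/has]
See: ok
Do: filer.jot[p→/sti_imp; c→cedre]
See: created
Do: unitron.re[v→-8430; u_from→lb; u_to→kg]
See: -38237836791/10000000
Do: filer.survey[p→/]
See: [has, sti_imp, trefli/, wit]
Do: registry.lookup[k→tesajest_ern]
See: 2115-09-18
Do: filer.dig[p→/jotu]
See: ok
Do: unitron.re[v→-4940; u_from→in; u_to→km]
See: -31369/250000
Do: filer.cull[p→/trefli]
See: ok

Answer: {has=cromuvol, sti_imp=cedre, trefli/, wit=voni}


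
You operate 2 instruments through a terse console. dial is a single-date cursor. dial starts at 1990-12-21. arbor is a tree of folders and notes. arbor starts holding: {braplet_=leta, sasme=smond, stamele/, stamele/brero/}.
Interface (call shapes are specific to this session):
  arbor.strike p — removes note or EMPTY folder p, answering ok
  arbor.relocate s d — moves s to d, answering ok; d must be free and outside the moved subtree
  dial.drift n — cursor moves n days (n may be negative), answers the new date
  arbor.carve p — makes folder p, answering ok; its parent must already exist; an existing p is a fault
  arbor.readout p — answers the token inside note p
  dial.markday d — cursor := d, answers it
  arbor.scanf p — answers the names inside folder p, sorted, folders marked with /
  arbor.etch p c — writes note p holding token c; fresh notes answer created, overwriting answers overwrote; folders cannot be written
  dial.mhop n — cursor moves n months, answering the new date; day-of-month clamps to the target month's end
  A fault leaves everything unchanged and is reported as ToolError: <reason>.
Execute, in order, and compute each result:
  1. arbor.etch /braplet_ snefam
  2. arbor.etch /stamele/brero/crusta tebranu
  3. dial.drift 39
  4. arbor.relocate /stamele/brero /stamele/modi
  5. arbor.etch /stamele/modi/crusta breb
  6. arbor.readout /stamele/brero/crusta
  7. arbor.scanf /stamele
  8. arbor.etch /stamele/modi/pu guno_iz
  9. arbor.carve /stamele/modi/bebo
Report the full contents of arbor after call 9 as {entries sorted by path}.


Answer: {braplet_=snefam, sasme=smond, stamele/, stamele/modi/, stamele/modi/bebo/, stamele/modi/crusta=breb, stamele/modi/pu=guno_iz}

Derivation:
I call arbor.etch on p='/braplet_', c='snefam', which returns overwrote.
I call arbor.etch on p='/stamele/brero/crusta', c='tebranu', yielding created.
Using dial.drift on n='39', and observe 1991-01-29.
I invoke arbor.relocate on s='/stamele/brero', d='/stamele/modi', yielding ok.
Next I call arbor.etch on p='/stamele/modi/crusta', c='breb', and get overwrote.
Invoking arbor.readout on p='/stamele/brero/crusta', and see ToolError: not found.
Then arbor.scanf on p='/stamele', yielding [modi/].
Calling arbor.etch on p='/stamele/modi/pu', c='guno_iz': created.
Invoking arbor.carve on p='/stamele/modi/bebo', giving ok.


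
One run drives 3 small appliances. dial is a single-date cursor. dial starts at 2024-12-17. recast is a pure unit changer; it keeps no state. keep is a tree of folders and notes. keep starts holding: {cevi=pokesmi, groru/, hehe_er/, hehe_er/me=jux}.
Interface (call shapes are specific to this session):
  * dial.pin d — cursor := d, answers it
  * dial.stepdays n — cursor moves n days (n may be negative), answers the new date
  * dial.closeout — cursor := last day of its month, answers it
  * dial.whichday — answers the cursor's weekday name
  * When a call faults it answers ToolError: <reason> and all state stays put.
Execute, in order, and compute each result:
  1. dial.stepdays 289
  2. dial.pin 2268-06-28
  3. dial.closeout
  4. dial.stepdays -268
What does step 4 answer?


Answer: 2267-10-06

Derivation:
I invoke stepdays using n: 289, which returns 2025-10-02.
Invoking pin using d: 2268-06-28, and see 2268-06-28.
Then closeout(), — result: 2268-06-30.
Then stepdays using n: -268, and see 2267-10-06.


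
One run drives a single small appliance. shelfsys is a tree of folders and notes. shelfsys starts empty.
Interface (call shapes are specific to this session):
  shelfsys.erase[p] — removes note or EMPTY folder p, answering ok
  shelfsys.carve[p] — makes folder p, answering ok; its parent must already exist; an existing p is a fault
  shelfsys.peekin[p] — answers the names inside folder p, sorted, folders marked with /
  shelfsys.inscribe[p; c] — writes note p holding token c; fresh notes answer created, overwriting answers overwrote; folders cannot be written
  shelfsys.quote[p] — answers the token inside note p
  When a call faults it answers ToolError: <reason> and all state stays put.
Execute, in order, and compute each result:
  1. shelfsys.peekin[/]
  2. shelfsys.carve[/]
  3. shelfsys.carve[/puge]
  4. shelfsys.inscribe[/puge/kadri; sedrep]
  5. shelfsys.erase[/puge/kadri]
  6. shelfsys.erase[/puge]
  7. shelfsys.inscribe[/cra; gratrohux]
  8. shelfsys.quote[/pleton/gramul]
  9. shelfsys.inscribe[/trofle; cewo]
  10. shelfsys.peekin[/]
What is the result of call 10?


Step: shelfsys.peekin[p='/']
Result: []
Step: shelfsys.carve[p='/']
Result: ToolError: exists
Step: shelfsys.carve[p='/puge']
Result: ok
Step: shelfsys.inscribe[p='/puge/kadri'; c='sedrep']
Result: created
Step: shelfsys.erase[p='/puge/kadri']
Result: ok
Step: shelfsys.erase[p='/puge']
Result: ok
Step: shelfsys.inscribe[p='/cra'; c='gratrohux']
Result: created
Step: shelfsys.quote[p='/pleton/gramul']
Result: ToolError: not found
Step: shelfsys.inscribe[p='/trofle'; c='cewo']
Result: created
Step: shelfsys.peekin[p='/']
Result: [cra, trofle]

Answer: [cra, trofle]


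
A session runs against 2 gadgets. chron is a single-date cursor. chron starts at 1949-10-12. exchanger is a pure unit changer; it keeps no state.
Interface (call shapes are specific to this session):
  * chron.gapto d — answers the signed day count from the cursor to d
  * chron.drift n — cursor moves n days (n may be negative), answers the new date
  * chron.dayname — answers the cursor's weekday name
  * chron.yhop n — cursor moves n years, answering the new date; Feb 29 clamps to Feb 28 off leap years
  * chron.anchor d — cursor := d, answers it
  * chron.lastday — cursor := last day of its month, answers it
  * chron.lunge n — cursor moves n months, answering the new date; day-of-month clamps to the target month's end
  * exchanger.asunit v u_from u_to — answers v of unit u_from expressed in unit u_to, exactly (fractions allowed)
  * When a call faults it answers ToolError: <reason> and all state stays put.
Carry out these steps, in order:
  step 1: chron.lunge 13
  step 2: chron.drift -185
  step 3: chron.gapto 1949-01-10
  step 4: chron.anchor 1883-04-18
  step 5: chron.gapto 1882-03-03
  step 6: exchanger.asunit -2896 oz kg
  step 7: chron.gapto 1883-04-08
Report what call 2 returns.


Answer: 1950-05-11

Derivation:
Invoking chron.lunge with n=13, → 1950-11-12.
Invoking chron.drift with n=-185, → 1950-05-11.
Invoking chron.gapto with d=1949-01-10, — result: -486.
I run chron.anchor with d=1883-04-18, yielding 1883-04-18.
I invoke chron.gapto with d=1882-03-03, giving -411.
Then exchanger.asunit with v=-2896, u_from=oz, u_to=kg, and get -8210021897/100000000.
I try chron.gapto with d=1883-04-08, and observe -10.


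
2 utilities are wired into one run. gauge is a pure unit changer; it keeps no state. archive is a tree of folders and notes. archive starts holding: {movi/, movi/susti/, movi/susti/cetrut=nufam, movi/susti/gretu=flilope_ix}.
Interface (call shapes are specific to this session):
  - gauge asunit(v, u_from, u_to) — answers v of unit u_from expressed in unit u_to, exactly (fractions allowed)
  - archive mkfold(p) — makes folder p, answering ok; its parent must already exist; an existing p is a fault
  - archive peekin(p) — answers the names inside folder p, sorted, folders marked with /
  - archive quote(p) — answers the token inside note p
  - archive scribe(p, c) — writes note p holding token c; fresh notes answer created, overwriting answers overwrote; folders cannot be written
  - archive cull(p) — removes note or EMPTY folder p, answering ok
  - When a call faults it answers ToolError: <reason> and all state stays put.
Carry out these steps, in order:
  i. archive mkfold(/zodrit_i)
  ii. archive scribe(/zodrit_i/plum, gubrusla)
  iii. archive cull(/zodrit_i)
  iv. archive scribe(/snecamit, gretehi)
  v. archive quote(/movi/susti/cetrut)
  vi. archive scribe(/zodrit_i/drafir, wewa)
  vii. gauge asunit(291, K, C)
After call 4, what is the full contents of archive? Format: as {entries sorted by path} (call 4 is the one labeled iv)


Calling archive mkfold(p→/zodrit_i), and get ok.
I use archive scribe(p→/zodrit_i/plum, c→gubrusla), yielding created.
I use archive cull(p→/zodrit_i), which returns ToolError: not empty.
I use archive scribe(p→/snecamit, c→gretehi), which returns created.
Now I run archive quote(p→/movi/susti/cetrut), which returns nufam.
Next I call archive scribe(p→/zodrit_i/drafir, c→wewa), and observe created.
Now I run gauge asunit(v→291, u_from→K, u_to→C), yielding 357/20.

Answer: {movi/, movi/susti/, movi/susti/cetrut=nufam, movi/susti/gretu=flilope_ix, snecamit=gretehi, zodrit_i/, zodrit_i/plum=gubrusla}


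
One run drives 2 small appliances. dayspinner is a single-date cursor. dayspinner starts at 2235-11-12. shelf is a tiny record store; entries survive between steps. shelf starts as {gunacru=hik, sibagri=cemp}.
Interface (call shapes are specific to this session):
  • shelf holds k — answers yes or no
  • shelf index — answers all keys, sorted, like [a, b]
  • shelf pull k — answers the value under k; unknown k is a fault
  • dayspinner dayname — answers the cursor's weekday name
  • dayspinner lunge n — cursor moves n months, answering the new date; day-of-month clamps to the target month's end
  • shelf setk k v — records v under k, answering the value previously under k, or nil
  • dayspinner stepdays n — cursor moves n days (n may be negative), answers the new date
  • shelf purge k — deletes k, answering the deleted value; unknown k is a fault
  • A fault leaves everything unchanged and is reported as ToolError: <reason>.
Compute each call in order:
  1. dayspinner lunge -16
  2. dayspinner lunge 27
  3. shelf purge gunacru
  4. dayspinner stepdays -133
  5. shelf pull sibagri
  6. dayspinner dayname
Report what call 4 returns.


I try dayspinner lunge with -16, and get 2234-07-12.
I use dayspinner lunge with 27, and see 2236-10-12.
Using shelf purge with gunacru, giving hik.
Then dayspinner stepdays with -133, → 2236-06-01.
Invoking shelf pull with sibagri, → cemp.
Now I run dayspinner dayname, — result: Wednesday.

Answer: 2236-06-01


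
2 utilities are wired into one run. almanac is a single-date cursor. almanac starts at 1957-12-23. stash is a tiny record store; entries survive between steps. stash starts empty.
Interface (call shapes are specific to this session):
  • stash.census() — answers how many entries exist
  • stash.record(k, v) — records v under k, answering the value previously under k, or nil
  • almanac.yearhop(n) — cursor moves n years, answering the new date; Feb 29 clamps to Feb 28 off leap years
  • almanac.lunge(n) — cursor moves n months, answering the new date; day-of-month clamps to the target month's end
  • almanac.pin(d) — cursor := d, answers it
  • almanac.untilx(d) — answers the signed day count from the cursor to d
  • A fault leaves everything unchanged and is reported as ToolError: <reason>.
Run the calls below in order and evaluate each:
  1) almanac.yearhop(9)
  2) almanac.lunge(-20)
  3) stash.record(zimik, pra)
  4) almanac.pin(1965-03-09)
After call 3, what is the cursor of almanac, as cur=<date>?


[in] yearhop 9
= 1966-12-23
[in] lunge -20
= 1965-04-23
[in] record zimik pra
= nil
[in] pin 1965-03-09
= 1965-03-09

Answer: cur=1965-04-23


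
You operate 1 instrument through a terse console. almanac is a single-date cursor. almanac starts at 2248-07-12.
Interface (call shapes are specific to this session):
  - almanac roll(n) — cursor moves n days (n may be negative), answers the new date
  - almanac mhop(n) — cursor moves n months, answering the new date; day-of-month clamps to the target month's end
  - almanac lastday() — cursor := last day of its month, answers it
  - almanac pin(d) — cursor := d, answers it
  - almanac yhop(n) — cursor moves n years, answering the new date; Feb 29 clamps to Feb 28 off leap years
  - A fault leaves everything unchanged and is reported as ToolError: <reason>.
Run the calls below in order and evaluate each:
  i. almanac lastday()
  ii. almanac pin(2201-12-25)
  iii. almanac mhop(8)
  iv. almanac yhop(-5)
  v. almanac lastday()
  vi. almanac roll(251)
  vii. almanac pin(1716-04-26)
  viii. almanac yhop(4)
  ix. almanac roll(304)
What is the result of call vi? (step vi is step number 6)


Answer: 2198-05-09

Derivation:
$ almanac lastday
  2248-07-31
$ almanac pin d=2201-12-25
  2201-12-25
$ almanac mhop n=8
  2202-08-25
$ almanac yhop n=-5
  2197-08-25
$ almanac lastday
  2197-08-31
$ almanac roll n=251
  2198-05-09
$ almanac pin d=1716-04-26
  1716-04-26
$ almanac yhop n=4
  1720-04-26
$ almanac roll n=304
  1721-02-24


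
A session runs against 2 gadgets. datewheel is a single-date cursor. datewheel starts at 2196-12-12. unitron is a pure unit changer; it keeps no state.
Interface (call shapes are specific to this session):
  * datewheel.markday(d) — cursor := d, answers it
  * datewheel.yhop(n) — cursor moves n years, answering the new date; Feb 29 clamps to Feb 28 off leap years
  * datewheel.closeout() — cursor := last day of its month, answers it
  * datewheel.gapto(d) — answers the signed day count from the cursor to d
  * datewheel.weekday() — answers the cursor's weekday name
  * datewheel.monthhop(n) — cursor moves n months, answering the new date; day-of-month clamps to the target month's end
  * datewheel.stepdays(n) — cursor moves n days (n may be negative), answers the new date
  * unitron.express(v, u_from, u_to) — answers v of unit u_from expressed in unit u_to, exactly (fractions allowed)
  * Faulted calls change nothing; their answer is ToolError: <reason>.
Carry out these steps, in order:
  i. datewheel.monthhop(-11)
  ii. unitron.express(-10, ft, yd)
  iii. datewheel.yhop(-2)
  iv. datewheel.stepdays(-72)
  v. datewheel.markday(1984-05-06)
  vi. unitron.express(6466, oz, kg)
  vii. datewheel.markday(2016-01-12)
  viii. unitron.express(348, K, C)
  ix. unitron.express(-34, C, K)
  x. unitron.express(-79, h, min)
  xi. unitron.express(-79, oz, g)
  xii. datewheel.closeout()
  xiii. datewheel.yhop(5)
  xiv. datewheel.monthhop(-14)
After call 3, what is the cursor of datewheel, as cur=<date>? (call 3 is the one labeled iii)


Answer: cur=2194-01-12

Derivation:
CALL datewheel.monthhop[-11]
RET  2196-01-12
CALL unitron.express[-10; ft; yd]
RET  -10/3
CALL datewheel.yhop[-2]
RET  2194-01-12
CALL datewheel.stepdays[-72]
RET  2193-11-01
CALL datewheel.markday[1984-05-06]
RET  1984-05-06
CALL unitron.express[6466; oz; kg]
RET  146646413221/800000000
CALL datewheel.markday[2016-01-12]
RET  2016-01-12
CALL unitron.express[348; K; C]
RET  1497/20
CALL unitron.express[-34; C; K]
RET  4783/20
CALL unitron.express[-79; h; min]
RET  -4740
CALL unitron.express[-79; oz; g]
RET  -3583379723/1600000
CALL datewheel.closeout[]
RET  2016-01-31
CALL datewheel.yhop[5]
RET  2021-01-31
CALL datewheel.monthhop[-14]
RET  2019-11-30


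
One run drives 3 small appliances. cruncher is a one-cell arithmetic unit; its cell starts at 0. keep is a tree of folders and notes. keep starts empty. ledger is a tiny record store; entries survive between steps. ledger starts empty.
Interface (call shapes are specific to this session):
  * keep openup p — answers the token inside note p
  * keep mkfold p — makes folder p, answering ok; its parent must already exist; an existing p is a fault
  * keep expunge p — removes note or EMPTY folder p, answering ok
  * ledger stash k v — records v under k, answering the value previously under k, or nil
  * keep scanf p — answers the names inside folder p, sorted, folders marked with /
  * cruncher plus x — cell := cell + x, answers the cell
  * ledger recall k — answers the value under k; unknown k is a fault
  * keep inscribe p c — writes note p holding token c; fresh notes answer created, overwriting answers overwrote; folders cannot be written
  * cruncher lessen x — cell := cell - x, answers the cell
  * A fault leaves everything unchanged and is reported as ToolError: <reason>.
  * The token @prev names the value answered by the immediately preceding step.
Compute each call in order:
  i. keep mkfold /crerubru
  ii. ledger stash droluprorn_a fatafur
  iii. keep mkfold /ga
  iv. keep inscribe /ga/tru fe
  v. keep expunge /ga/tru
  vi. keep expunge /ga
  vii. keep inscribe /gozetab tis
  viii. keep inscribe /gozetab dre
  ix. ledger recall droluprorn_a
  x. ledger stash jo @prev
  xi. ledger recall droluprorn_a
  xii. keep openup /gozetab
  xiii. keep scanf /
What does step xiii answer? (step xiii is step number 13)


Answer: [crerubru/, gozetab]

Derivation:
→ keep mkfold(/crerubru)
← ok
→ ledger stash(droluprorn_a, fatafur)
← nil
→ keep mkfold(/ga)
← ok
→ keep inscribe(/ga/tru, fe)
← created
→ keep expunge(/ga/tru)
← ok
→ keep expunge(/ga)
← ok
→ keep inscribe(/gozetab, tis)
← created
→ keep inscribe(/gozetab, dre)
← overwrote
→ ledger recall(droluprorn_a)
← fatafur
→ ledger stash(jo, @prev)
← nil
→ ledger recall(droluprorn_a)
← fatafur
→ keep openup(/gozetab)
← dre
→ keep scanf(/)
← [crerubru/, gozetab]


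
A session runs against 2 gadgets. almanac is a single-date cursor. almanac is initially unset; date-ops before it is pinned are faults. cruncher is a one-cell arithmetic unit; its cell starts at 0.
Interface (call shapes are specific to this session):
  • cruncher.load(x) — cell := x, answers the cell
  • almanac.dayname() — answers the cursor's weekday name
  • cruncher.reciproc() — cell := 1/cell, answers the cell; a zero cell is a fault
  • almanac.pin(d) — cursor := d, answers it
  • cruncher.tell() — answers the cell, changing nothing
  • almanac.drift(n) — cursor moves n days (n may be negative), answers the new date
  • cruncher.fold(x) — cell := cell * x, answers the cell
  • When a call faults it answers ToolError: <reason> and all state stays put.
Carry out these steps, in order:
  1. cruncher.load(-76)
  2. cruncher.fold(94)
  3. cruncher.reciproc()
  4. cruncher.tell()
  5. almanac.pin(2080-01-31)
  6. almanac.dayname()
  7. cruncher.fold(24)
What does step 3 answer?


# load(x=-76) : -76
# fold(x=94) : -7144
# reciproc() : -1/7144
# tell() : -1/7144
# pin(d=2080-01-31) : 2080-01-31
# dayname() : Wednesday
# fold(x=24) : -3/893

Answer: -1/7144


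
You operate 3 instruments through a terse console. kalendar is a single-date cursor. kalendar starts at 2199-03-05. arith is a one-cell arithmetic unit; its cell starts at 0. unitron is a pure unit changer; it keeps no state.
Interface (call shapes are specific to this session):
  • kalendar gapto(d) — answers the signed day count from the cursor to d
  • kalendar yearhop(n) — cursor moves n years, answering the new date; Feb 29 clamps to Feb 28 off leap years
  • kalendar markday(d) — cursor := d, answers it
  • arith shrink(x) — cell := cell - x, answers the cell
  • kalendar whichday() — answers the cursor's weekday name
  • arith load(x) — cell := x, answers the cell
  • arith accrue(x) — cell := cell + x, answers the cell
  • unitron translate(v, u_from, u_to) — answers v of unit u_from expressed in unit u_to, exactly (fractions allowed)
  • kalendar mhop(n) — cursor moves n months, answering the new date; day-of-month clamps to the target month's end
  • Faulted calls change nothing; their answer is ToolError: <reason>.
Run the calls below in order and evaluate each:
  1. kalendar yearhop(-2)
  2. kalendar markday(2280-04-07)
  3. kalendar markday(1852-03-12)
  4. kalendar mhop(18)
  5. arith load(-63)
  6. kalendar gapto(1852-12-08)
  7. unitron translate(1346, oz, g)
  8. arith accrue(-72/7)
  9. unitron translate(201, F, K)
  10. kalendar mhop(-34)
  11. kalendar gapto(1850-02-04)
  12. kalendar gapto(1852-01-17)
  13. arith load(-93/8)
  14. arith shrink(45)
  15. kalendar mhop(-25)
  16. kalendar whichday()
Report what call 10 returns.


I run kalendar yearhop passing n='-2', and see 2197-03-05.
Now I run kalendar markday passing d='2280-04-07', yielding 2280-04-07.
Invoking kalendar markday passing d='1852-03-12', — result: 1852-03-12.
I try kalendar mhop passing n='18', → 1853-09-12.
Using arith load passing x='-63', yielding -63.
Using kalendar gapto passing d='1852-12-08', and observe -278.
I try unitron translate passing v='1346', u_from='oz', u_to='g', and get 30526766501/800000.
Invoking arith accrue passing x='-72/7', and get -513/7.
I use unitron translate passing v='201', u_from='F', u_to='K': 66067/180.
I try kalendar mhop passing n='-34', giving 1850-11-12.
Next I call kalendar gapto passing d='1850-02-04', → -281.
I run kalendar gapto passing d='1852-01-17', and observe 431.
I call arith load passing x='-93/8', and get -93/8.
I try arith shrink passing x='45', yielding -453/8.
Then kalendar mhop passing n='-25', which returns 1848-10-12.
I try kalendar whichday, and get Thursday.

Answer: 1850-11-12


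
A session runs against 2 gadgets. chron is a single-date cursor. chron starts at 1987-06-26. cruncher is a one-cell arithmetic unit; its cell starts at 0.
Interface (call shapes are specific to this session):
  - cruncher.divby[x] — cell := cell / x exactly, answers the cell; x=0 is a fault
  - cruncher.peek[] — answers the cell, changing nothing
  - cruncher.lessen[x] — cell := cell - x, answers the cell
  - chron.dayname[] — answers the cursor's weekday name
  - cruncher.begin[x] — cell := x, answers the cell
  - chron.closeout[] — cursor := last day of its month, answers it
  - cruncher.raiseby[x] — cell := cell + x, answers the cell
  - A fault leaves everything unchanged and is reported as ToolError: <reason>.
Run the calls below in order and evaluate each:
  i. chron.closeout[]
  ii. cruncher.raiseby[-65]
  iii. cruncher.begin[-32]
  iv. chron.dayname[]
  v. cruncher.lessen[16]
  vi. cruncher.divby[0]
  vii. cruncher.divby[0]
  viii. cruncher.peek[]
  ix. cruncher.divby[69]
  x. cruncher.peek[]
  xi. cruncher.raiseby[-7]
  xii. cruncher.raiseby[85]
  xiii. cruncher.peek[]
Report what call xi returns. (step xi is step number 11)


Answer: -177/23

Derivation:
;; closeout() == 1987-06-30
;; raiseby(x→-65) == -65
;; begin(x→-32) == -32
;; dayname() == Tuesday
;; lessen(x→16) == -48
;; divby(x→0) == ToolError: division by zero
;; divby(x→0) == ToolError: division by zero
;; peek() == -48
;; divby(x→69) == -16/23
;; peek() == -16/23
;; raiseby(x→-7) == -177/23
;; raiseby(x→85) == 1778/23
;; peek() == 1778/23


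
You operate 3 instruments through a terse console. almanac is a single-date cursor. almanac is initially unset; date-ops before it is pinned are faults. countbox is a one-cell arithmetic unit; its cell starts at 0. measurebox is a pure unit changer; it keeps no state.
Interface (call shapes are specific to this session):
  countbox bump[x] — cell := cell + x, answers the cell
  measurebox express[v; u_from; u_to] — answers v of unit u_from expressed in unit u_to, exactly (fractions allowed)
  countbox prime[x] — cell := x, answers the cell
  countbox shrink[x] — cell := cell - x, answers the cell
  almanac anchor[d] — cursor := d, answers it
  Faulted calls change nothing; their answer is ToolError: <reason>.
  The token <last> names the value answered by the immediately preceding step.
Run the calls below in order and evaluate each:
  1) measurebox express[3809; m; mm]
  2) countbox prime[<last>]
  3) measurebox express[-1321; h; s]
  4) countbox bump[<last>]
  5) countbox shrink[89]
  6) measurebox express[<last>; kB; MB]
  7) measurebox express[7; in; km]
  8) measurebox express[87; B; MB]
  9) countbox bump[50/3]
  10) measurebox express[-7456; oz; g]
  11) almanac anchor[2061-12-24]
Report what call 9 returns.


~$ measurebox express v='3809' u_from='m' u_to='mm'
:: 3809000
~$ countbox prime x='<last>'
:: 3809000
~$ measurebox express v='-1321' u_from='h' u_to='s'
:: -4755600
~$ countbox bump x='<last>'
:: -946600
~$ countbox shrink x='89'
:: -946689
~$ measurebox express v='<last>' u_from='kB' u_to='MB'
:: -946689/1000
~$ measurebox express v='7' u_from='in' u_to='km'
:: 889/5000000
~$ measurebox express v='87' u_from='B' u_to='MB'
:: 87/1000000
~$ countbox bump x='50/3'
:: -2840017/3
~$ measurebox express v='-7456' u_from='oz' u_to='g'
:: -10568702221/50000
~$ almanac anchor d='2061-12-24'
:: 2061-12-24

Answer: -2840017/3


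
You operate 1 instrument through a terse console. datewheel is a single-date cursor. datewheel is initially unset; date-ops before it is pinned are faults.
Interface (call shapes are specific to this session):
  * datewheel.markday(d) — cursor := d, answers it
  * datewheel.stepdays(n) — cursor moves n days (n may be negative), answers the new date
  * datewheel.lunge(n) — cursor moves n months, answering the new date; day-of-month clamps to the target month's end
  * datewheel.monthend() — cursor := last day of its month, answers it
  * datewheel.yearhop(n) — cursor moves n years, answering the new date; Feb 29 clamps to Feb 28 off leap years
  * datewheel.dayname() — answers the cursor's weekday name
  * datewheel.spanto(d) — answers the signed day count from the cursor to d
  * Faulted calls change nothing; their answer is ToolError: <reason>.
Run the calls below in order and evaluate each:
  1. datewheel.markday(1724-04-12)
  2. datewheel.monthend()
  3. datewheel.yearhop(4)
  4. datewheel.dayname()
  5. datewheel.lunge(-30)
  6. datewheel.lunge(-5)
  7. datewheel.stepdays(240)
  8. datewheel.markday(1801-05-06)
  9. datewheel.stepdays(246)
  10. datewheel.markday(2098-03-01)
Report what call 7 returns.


% markday d: 1724-04-12
= 1724-04-12
% monthend
= 1724-04-30
% yearhop n: 4
= 1728-04-30
% dayname
= Friday
% lunge n: -30
= 1725-10-30
% lunge n: -5
= 1725-05-30
% stepdays n: 240
= 1726-01-25
% markday d: 1801-05-06
= 1801-05-06
% stepdays n: 246
= 1802-01-07
% markday d: 2098-03-01
= 2098-03-01

Answer: 1726-01-25


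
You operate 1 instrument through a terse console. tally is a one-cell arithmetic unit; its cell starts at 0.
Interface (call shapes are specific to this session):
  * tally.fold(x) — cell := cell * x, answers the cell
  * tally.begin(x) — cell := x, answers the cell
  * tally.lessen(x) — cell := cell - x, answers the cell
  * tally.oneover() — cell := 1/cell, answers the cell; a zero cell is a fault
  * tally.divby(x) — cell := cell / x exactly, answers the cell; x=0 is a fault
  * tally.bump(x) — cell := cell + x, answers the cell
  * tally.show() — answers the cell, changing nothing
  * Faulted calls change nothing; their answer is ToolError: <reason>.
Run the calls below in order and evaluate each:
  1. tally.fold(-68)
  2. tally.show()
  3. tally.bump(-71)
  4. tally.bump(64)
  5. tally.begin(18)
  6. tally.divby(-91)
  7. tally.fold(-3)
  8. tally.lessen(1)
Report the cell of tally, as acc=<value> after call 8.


CALL tally.fold[x=-68]
RET  0
CALL tally.show[]
RET  0
CALL tally.bump[x=-71]
RET  -71
CALL tally.bump[x=64]
RET  -7
CALL tally.begin[x=18]
RET  18
CALL tally.divby[x=-91]
RET  -18/91
CALL tally.fold[x=-3]
RET  54/91
CALL tally.lessen[x=1]
RET  -37/91

Answer: acc=-37/91


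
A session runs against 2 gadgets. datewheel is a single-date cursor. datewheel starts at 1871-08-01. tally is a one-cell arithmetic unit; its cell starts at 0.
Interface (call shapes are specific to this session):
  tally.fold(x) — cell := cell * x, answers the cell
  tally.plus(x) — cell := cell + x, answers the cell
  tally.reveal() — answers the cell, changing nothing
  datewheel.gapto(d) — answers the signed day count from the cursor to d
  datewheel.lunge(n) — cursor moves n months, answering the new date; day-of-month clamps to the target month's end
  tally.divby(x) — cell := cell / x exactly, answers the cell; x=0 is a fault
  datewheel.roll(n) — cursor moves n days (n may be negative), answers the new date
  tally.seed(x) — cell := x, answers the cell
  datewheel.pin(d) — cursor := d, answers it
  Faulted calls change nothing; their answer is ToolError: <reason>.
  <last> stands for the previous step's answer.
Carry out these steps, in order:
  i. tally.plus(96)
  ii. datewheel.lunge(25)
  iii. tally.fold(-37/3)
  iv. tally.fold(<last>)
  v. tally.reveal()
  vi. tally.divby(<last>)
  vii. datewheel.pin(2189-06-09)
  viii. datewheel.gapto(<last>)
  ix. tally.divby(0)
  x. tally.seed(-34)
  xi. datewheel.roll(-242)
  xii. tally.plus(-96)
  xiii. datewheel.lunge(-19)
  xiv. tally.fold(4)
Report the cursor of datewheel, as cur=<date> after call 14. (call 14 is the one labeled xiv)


Answer: cur=2187-03-10

Derivation:
Act: plus[x=96]
Obs: 96
Act: lunge[n=25]
Obs: 1873-09-01
Act: fold[x=-37/3]
Obs: -1184
Act: fold[x=<last>]
Obs: 1401856
Act: reveal[]
Obs: 1401856
Act: divby[x=<last>]
Obs: 1
Act: pin[d=2189-06-09]
Obs: 2189-06-09
Act: gapto[d=<last>]
Obs: 0
Act: divby[x=0]
Obs: ToolError: division by zero
Act: seed[x=-34]
Obs: -34
Act: roll[n=-242]
Obs: 2188-10-10
Act: plus[x=-96]
Obs: -130
Act: lunge[n=-19]
Obs: 2187-03-10
Act: fold[x=4]
Obs: -520


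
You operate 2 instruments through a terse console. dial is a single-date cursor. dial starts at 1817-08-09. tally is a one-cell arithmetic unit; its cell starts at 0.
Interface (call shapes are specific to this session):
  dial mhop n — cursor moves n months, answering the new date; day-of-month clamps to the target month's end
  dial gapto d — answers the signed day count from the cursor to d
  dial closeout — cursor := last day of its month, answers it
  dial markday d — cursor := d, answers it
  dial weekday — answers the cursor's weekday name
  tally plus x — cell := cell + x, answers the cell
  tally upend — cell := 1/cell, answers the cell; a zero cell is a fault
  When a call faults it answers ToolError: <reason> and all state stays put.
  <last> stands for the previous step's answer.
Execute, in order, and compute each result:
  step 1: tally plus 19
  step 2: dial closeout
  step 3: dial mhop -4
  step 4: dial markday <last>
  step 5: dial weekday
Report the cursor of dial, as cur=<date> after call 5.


% tally plus x: 19
:: 19
% dial closeout
:: 1817-08-31
% dial mhop n: -4
:: 1817-04-30
% dial markday d: <last>
:: 1817-04-30
% dial weekday
:: Wednesday

Answer: cur=1817-04-30


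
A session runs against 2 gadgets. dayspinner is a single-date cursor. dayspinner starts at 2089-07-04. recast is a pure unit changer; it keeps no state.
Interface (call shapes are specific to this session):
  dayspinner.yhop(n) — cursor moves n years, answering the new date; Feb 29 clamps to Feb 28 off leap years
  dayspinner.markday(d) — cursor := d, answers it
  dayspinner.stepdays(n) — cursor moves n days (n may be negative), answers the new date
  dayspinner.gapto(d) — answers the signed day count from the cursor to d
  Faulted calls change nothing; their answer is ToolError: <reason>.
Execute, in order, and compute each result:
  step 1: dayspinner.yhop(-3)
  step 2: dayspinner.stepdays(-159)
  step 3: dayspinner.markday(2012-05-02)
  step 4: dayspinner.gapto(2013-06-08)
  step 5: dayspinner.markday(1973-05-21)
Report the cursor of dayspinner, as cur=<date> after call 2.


[in] yhop n→-3
  2086-07-04
[in] stepdays n→-159
  2086-01-26
[in] markday d→2012-05-02
  2012-05-02
[in] gapto d→2013-06-08
  402
[in] markday d→1973-05-21
  1973-05-21

Answer: cur=2086-01-26


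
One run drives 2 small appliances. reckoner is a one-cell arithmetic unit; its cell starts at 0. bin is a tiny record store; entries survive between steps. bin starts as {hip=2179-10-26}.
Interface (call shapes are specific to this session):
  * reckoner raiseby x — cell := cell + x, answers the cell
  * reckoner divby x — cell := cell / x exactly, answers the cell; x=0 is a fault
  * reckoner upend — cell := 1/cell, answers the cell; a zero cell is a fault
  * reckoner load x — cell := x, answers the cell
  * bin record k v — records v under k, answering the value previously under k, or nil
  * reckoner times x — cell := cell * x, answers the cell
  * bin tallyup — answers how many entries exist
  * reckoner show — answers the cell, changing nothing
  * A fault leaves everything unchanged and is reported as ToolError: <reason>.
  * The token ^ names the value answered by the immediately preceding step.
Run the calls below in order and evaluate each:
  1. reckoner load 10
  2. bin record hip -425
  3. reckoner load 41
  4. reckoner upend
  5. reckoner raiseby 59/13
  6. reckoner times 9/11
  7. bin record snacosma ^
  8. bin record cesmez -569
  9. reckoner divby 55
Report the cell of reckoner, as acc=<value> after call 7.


Calling reckoner load passing x→10, giving 10.
Next I call bin record passing k→hip, v→-425, — result: 2179-10-26.
I try reckoner load passing x→41, → 41.
Using reckoner upend, and observe 1/41.
I try reckoner raiseby passing x→59/13, — result: 2432/533.
Calling reckoner times passing x→9/11, — result: 21888/5863.
Using bin record passing k→snacosma, v→^, and get nil.
Using bin record passing k→cesmez, v→-569, giving nil.
Invoking reckoner divby passing x→55, → 21888/322465.

Answer: acc=21888/5863
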